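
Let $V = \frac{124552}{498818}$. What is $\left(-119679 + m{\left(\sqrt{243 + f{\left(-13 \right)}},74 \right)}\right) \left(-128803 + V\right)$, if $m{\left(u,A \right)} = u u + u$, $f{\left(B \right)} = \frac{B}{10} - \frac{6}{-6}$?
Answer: $\frac{38368392007443813}{2494090} - \frac{32124565151 \sqrt{24270}}{2494090} \approx 1.5382 \cdot 10^{10}$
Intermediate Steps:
$f{\left(B \right)} = 1 + \frac{B}{10}$ ($f{\left(B \right)} = B \frac{1}{10} - -1 = \frac{B}{10} + 1 = 1 + \frac{B}{10}$)
$m{\left(u,A \right)} = u + u^{2}$ ($m{\left(u,A \right)} = u^{2} + u = u + u^{2}$)
$V = \frac{62276}{249409}$ ($V = 124552 \cdot \frac{1}{498818} = \frac{62276}{249409} \approx 0.24969$)
$\left(-119679 + m{\left(\sqrt{243 + f{\left(-13 \right)}},74 \right)}\right) \left(-128803 + V\right) = \left(-119679 + \sqrt{243 + \left(1 + \frac{1}{10} \left(-13\right)\right)} \left(1 + \sqrt{243 + \left(1 + \frac{1}{10} \left(-13\right)\right)}\right)\right) \left(-128803 + \frac{62276}{249409}\right) = \left(-119679 + \sqrt{243 + \left(1 - \frac{13}{10}\right)} \left(1 + \sqrt{243 + \left(1 - \frac{13}{10}\right)}\right)\right) \left(- \frac{32124565151}{249409}\right) = \left(-119679 + \sqrt{243 - \frac{3}{10}} \left(1 + \sqrt{243 - \frac{3}{10}}\right)\right) \left(- \frac{32124565151}{249409}\right) = \left(-119679 + \sqrt{\frac{2427}{10}} \left(1 + \sqrt{\frac{2427}{10}}\right)\right) \left(- \frac{32124565151}{249409}\right) = \left(-119679 + \frac{\sqrt{24270}}{10} \left(1 + \frac{\sqrt{24270}}{10}\right)\right) \left(- \frac{32124565151}{249409}\right) = \left(-119679 + \frac{\sqrt{24270} \left(1 + \frac{\sqrt{24270}}{10}\right)}{10}\right) \left(- \frac{32124565151}{249409}\right) = \frac{3844635832706529}{249409} - \frac{32124565151 \sqrt{24270} \left(1 + \frac{\sqrt{24270}}{10}\right)}{2494090}$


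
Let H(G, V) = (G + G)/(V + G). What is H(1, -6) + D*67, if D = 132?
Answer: 44218/5 ≈ 8843.6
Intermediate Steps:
H(G, V) = 2*G/(G + V) (H(G, V) = (2*G)/(G + V) = 2*G/(G + V))
H(1, -6) + D*67 = 2*1/(1 - 6) + 132*67 = 2*1/(-5) + 8844 = 2*1*(-⅕) + 8844 = -⅖ + 8844 = 44218/5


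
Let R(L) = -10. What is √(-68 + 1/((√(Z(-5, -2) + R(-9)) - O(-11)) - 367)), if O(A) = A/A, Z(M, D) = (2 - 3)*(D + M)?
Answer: √((25025 - 68*I*√3)/(-368 + I*√3)) ≈ 0.e-6 - 8.2464*I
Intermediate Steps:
Z(M, D) = -D - M (Z(M, D) = -(D + M) = -D - M)
O(A) = 1
√(-68 + 1/((√(Z(-5, -2) + R(-9)) - O(-11)) - 367)) = √(-68 + 1/((√((-1*(-2) - 1*(-5)) - 10) - 1*1) - 367)) = √(-68 + 1/((√((2 + 5) - 10) - 1) - 367)) = √(-68 + 1/((√(7 - 10) - 1) - 367)) = √(-68 + 1/((√(-3) - 1) - 367)) = √(-68 + 1/((I*√3 - 1) - 367)) = √(-68 + 1/((-1 + I*√3) - 367)) = √(-68 + 1/(-368 + I*√3))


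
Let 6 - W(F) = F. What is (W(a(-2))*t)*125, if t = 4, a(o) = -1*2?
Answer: 4000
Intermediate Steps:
a(o) = -2
W(F) = 6 - F
(W(a(-2))*t)*125 = ((6 - 1*(-2))*4)*125 = ((6 + 2)*4)*125 = (8*4)*125 = 32*125 = 4000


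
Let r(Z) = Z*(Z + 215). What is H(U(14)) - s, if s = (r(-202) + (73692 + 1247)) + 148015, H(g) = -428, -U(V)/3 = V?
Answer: -220756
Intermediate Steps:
U(V) = -3*V
r(Z) = Z*(215 + Z)
s = 220328 (s = (-202*(215 - 202) + (73692 + 1247)) + 148015 = (-202*13 + 74939) + 148015 = (-2626 + 74939) + 148015 = 72313 + 148015 = 220328)
H(U(14)) - s = -428 - 1*220328 = -428 - 220328 = -220756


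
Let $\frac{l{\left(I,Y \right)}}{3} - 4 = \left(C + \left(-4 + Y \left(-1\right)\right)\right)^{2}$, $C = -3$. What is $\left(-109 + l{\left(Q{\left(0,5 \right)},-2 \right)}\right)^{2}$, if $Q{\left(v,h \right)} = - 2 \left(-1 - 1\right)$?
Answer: $484$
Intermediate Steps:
$Q{\left(v,h \right)} = 4$ ($Q{\left(v,h \right)} = \left(-2\right) \left(-2\right) = 4$)
$l{\left(I,Y \right)} = 12 + 3 \left(-7 - Y\right)^{2}$ ($l{\left(I,Y \right)} = 12 + 3 \left(-3 + \left(-4 + Y \left(-1\right)\right)\right)^{2} = 12 + 3 \left(-3 - \left(4 + Y\right)\right)^{2} = 12 + 3 \left(-7 - Y\right)^{2}$)
$\left(-109 + l{\left(Q{\left(0,5 \right)},-2 \right)}\right)^{2} = \left(-109 + \left(12 + 3 \left(7 - 2\right)^{2}\right)\right)^{2} = \left(-109 + \left(12 + 3 \cdot 5^{2}\right)\right)^{2} = \left(-109 + \left(12 + 3 \cdot 25\right)\right)^{2} = \left(-109 + \left(12 + 75\right)\right)^{2} = \left(-109 + 87\right)^{2} = \left(-22\right)^{2} = 484$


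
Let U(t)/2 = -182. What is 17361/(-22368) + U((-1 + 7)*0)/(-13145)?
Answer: -73356131/98009120 ≈ -0.74846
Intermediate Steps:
U(t) = -364 (U(t) = 2*(-182) = -364)
17361/(-22368) + U((-1 + 7)*0)/(-13145) = 17361/(-22368) - 364/(-13145) = 17361*(-1/22368) - 364*(-1/13145) = -5787/7456 + 364/13145 = -73356131/98009120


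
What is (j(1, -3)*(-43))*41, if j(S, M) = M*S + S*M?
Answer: 10578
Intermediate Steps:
j(S, M) = 2*M*S (j(S, M) = M*S + M*S = 2*M*S)
(j(1, -3)*(-43))*41 = ((2*(-3)*1)*(-43))*41 = -6*(-43)*41 = 258*41 = 10578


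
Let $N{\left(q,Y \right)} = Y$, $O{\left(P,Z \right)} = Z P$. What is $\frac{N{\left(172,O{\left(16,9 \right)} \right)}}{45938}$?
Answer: $\frac{72}{22969} \approx 0.0031347$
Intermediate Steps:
$O{\left(P,Z \right)} = P Z$
$\frac{N{\left(172,O{\left(16,9 \right)} \right)}}{45938} = \frac{16 \cdot 9}{45938} = 144 \cdot \frac{1}{45938} = \frac{72}{22969}$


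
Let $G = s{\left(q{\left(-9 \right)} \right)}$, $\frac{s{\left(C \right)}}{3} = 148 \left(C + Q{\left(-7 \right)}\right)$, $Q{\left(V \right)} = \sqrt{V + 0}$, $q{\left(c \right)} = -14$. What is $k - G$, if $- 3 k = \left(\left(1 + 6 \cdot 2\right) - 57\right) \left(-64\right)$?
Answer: $\frac{15832}{3} - 444 i \sqrt{7} \approx 5277.3 - 1174.7 i$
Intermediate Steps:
$Q{\left(V \right)} = \sqrt{V}$
$s{\left(C \right)} = 444 C + 444 i \sqrt{7}$ ($s{\left(C \right)} = 3 \cdot 148 \left(C + \sqrt{-7}\right) = 3 \cdot 148 \left(C + i \sqrt{7}\right) = 3 \left(148 C + 148 i \sqrt{7}\right) = 444 C + 444 i \sqrt{7}$)
$G = -6216 + 444 i \sqrt{7}$ ($G = 444 \left(-14\right) + 444 i \sqrt{7} = -6216 + 444 i \sqrt{7} \approx -6216.0 + 1174.7 i$)
$k = - \frac{2816}{3}$ ($k = - \frac{\left(\left(1 + 6 \cdot 2\right) - 57\right) \left(-64\right)}{3} = - \frac{\left(\left(1 + 12\right) - 57\right) \left(-64\right)}{3} = - \frac{\left(13 - 57\right) \left(-64\right)}{3} = - \frac{\left(-44\right) \left(-64\right)}{3} = \left(- \frac{1}{3}\right) 2816 = - \frac{2816}{3} \approx -938.67$)
$k - G = - \frac{2816}{3} - \left(-6216 + 444 i \sqrt{7}\right) = - \frac{2816}{3} + \left(6216 - 444 i \sqrt{7}\right) = \frac{15832}{3} - 444 i \sqrt{7}$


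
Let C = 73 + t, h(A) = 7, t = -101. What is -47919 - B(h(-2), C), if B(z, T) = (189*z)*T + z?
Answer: -10882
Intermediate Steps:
C = -28 (C = 73 - 101 = -28)
B(z, T) = z + 189*T*z (B(z, T) = 189*T*z + z = z + 189*T*z)
-47919 - B(h(-2), C) = -47919 - 7*(1 + 189*(-28)) = -47919 - 7*(1 - 5292) = -47919 - 7*(-5291) = -47919 - 1*(-37037) = -47919 + 37037 = -10882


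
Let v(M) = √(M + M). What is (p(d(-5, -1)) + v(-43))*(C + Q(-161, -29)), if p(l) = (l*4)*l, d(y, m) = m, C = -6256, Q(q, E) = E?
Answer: -25140 - 6285*I*√86 ≈ -25140.0 - 58285.0*I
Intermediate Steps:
v(M) = √2*√M (v(M) = √(2*M) = √2*√M)
p(l) = 4*l² (p(l) = (4*l)*l = 4*l²)
(p(d(-5, -1)) + v(-43))*(C + Q(-161, -29)) = (4*(-1)² + √2*√(-43))*(-6256 - 29) = (4*1 + √2*(I*√43))*(-6285) = (4 + I*√86)*(-6285) = -25140 - 6285*I*√86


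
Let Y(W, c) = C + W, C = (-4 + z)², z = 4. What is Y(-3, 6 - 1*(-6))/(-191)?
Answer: 3/191 ≈ 0.015707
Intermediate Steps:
C = 0 (C = (-4 + 4)² = 0² = 0)
Y(W, c) = W (Y(W, c) = 0 + W = W)
Y(-3, 6 - 1*(-6))/(-191) = -3/(-191) = -1/191*(-3) = 3/191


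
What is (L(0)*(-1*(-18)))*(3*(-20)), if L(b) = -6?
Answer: 6480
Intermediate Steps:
(L(0)*(-1*(-18)))*(3*(-20)) = (-(-6)*(-18))*(3*(-20)) = -6*18*(-60) = -108*(-60) = 6480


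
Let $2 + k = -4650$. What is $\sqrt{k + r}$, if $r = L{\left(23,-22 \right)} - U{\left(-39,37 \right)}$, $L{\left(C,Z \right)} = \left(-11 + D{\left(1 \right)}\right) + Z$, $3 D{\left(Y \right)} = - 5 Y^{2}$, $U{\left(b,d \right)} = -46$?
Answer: $\frac{i \sqrt{41766}}{3} \approx 68.122 i$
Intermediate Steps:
$k = -4652$ ($k = -2 - 4650 = -4652$)
$D{\left(Y \right)} = - \frac{5 Y^{2}}{3}$ ($D{\left(Y \right)} = \frac{\left(-5\right) Y^{2}}{3} = - \frac{5 Y^{2}}{3}$)
$L{\left(C,Z \right)} = - \frac{38}{3} + Z$ ($L{\left(C,Z \right)} = \left(-11 - \frac{5 \cdot 1^{2}}{3}\right) + Z = \left(-11 - \frac{5}{3}\right) + Z = - \frac{38}{3} + Z$)
$r = \frac{34}{3}$ ($r = \left(- \frac{38}{3} - 22\right) - -46 = - \frac{104}{3} + 46 = \frac{34}{3} \approx 11.333$)
$\sqrt{k + r} = \sqrt{-4652 + \frac{34}{3}} = \sqrt{- \frac{13922}{3}} = \frac{i \sqrt{41766}}{3}$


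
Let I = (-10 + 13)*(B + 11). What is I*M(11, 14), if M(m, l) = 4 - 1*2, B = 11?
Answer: 132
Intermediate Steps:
M(m, l) = 2 (M(m, l) = 4 - 2 = 2)
I = 66 (I = (-10 + 13)*(11 + 11) = 3*22 = 66)
I*M(11, 14) = 66*2 = 132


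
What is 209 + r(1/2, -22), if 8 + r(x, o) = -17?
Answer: 184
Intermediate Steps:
r(x, o) = -25 (r(x, o) = -8 - 17 = -25)
209 + r(1/2, -22) = 209 - 25 = 184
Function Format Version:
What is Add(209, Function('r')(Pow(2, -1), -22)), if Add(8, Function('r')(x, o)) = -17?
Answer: 184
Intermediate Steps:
Function('r')(x, o) = -25 (Function('r')(x, o) = Add(-8, -17) = -25)
Add(209, Function('r')(Pow(2, -1), -22)) = Add(209, -25) = 184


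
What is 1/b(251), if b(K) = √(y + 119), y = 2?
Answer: 1/11 ≈ 0.090909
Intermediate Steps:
b(K) = 11 (b(K) = √(2 + 119) = √121 = 11)
1/b(251) = 1/11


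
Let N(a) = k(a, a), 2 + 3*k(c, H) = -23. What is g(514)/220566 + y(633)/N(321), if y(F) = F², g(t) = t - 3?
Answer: -265135097147/5514150 ≈ -48083.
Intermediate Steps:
k(c, H) = -25/3 (k(c, H) = -⅔ + (⅓)*(-23) = -⅔ - 23/3 = -25/3)
g(t) = -3 + t
N(a) = -25/3
g(514)/220566 + y(633)/N(321) = (-3 + 514)/220566 + 633²/(-25/3) = 511*(1/220566) + 400689*(-3/25) = 511/220566 - 1202067/25 = -265135097147/5514150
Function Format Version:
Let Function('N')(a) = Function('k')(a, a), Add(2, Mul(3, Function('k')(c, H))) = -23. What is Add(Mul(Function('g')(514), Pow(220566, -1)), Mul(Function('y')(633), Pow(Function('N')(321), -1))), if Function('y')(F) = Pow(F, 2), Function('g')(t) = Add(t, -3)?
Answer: Rational(-265135097147, 5514150) ≈ -48083.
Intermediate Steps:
Function('k')(c, H) = Rational(-25, 3) (Function('k')(c, H) = Add(Rational(-2, 3), Mul(Rational(1, 3), -23)) = Add(Rational(-2, 3), Rational(-23, 3)) = Rational(-25, 3))
Function('g')(t) = Add(-3, t)
Function('N')(a) = Rational(-25, 3)
Add(Mul(Function('g')(514), Pow(220566, -1)), Mul(Function('y')(633), Pow(Function('N')(321), -1))) = Add(Mul(Add(-3, 514), Pow(220566, -1)), Mul(Pow(633, 2), Pow(Rational(-25, 3), -1))) = Add(Mul(511, Rational(1, 220566)), Mul(400689, Rational(-3, 25))) = Add(Rational(511, 220566), Rational(-1202067, 25)) = Rational(-265135097147, 5514150)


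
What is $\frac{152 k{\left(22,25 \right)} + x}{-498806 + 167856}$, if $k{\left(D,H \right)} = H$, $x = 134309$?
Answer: $- \frac{138109}{330950} \approx -0.41731$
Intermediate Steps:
$\frac{152 k{\left(22,25 \right)} + x}{-498806 + 167856} = \frac{152 \cdot 25 + 134309}{-498806 + 167856} = \frac{3800 + 134309}{-330950} = 138109 \left(- \frac{1}{330950}\right) = - \frac{138109}{330950}$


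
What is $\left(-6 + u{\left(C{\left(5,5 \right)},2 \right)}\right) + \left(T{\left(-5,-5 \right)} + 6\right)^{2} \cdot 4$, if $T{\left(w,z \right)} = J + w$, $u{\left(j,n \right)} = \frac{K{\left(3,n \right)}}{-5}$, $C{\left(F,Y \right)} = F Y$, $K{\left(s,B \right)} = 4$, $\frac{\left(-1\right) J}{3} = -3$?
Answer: $\frac{1966}{5} \approx 393.2$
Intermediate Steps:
$J = 9$ ($J = \left(-3\right) \left(-3\right) = 9$)
$u{\left(j,n \right)} = - \frac{4}{5}$ ($u{\left(j,n \right)} = \frac{4}{-5} = 4 \left(- \frac{1}{5}\right) = - \frac{4}{5}$)
$T{\left(w,z \right)} = 9 + w$
$\left(-6 + u{\left(C{\left(5,5 \right)},2 \right)}\right) + \left(T{\left(-5,-5 \right)} + 6\right)^{2} \cdot 4 = \left(-6 - \frac{4}{5}\right) + \left(\left(9 - 5\right) + 6\right)^{2} \cdot 4 = - \frac{34}{5} + \left(4 + 6\right)^{2} \cdot 4 = - \frac{34}{5} + 10^{2} \cdot 4 = - \frac{34}{5} + 100 \cdot 4 = - \frac{34}{5} + 400 = \frac{1966}{5}$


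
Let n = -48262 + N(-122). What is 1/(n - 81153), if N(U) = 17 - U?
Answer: -1/129276 ≈ -7.7354e-6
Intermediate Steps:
n = -48123 (n = -48262 + (17 - 1*(-122)) = -48262 + (17 + 122) = -48262 + 139 = -48123)
1/(n - 81153) = 1/(-48123 - 81153) = 1/(-129276) = -1/129276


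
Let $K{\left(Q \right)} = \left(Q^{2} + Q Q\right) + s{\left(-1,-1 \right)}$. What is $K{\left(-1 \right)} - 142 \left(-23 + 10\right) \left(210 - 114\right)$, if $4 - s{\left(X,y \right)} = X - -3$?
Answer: $177220$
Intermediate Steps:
$s{\left(X,y \right)} = 1 - X$ ($s{\left(X,y \right)} = 4 - \left(X - -3\right) = 4 - \left(X + 3\right) = 4 - \left(3 + X\right) = 1 - X$)
$K{\left(Q \right)} = 2 + 2 Q^{2}$ ($K{\left(Q \right)} = \left(Q^{2} + Q Q\right) + \left(1 - -1\right) = \left(Q^{2} + Q^{2}\right) + \left(1 + 1\right) = 2 Q^{2} + 2 = 2 + 2 Q^{2}$)
$K{\left(-1 \right)} - 142 \left(-23 + 10\right) \left(210 - 114\right) = \left(2 + 2 \left(-1\right)^{2}\right) - 142 \left(-23 + 10\right) \left(210 - 114\right) = \left(2 + 2 \cdot 1\right) - 142 \left(\left(-13\right) 96\right) = \left(2 + 2\right) - -177216 = 4 + 177216 = 177220$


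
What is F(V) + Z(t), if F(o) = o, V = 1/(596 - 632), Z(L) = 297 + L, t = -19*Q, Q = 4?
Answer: 7955/36 ≈ 220.97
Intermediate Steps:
t = -76 (t = -19*4 = -76)
V = -1/36 (V = 1/(-36) = -1/36 ≈ -0.027778)
F(V) + Z(t) = -1/36 + (297 - 76) = -1/36 + 221 = 7955/36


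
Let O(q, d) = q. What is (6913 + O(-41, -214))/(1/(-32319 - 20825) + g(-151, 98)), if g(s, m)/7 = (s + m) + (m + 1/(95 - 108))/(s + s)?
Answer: -4242003136/230414943 ≈ -18.410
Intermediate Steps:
g(s, m) = 7*m + 7*s + 7*(-1/13 + m)/(2*s) (g(s, m) = 7*((s + m) + (m + 1/(95 - 108))/(s + s)) = 7*((m + s) + (m + 1/(-13))/((2*s))) = 7*((m + s) + (m - 1/13)*(1/(2*s))) = 7*((m + s) + (-1/13 + m)*(1/(2*s))) = 7*((m + s) + (-1/13 + m)/(2*s)) = 7*(m + s + (-1/13 + m)/(2*s)) = 7*m + 7*s + 7*(-1/13 + m)/(2*s))
(6913 + O(-41, -214))/(1/(-32319 - 20825) + g(-151, 98)) = (6913 - 41)/(1/(-32319 - 20825) + (7/26)*(-1 + 13*98 + 26*(-151)*(98 - 151))/(-151)) = 6872/(1/(-53144) + (7/26)*(-1/151)*(-1 + 1274 + 26*(-151)*(-53))) = 6872/(-1/53144 + (7/26)*(-1/151)*(-1 + 1274 + 208078)) = 6872/(-1/53144 + (7/26)*(-1/151)*209351) = 6872/(-1/53144 - 1465457/3926) = 6872/(-230414943/617288) = 6872*(-617288/230414943) = -4242003136/230414943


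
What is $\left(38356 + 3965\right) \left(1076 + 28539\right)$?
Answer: $1253336415$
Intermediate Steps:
$\left(38356 + 3965\right) \left(1076 + 28539\right) = 42321 \cdot 29615 = 1253336415$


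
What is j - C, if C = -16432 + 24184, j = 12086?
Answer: 4334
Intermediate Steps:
C = 7752
j - C = 12086 - 1*7752 = 12086 - 7752 = 4334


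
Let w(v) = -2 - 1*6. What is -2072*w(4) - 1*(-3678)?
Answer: 20254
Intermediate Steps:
w(v) = -8 (w(v) = -2 - 6 = -8)
-2072*w(4) - 1*(-3678) = -2072*(-8) - 1*(-3678) = 16576 + 3678 = 20254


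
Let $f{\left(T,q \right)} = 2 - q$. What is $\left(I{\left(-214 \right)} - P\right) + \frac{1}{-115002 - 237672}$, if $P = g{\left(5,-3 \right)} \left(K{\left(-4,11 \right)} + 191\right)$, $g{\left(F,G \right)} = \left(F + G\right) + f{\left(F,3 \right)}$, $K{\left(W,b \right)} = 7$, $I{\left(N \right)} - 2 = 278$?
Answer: $\frac{28919267}{352674} \approx 82.0$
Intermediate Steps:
$I{\left(N \right)} = 280$ ($I{\left(N \right)} = 2 + 278 = 280$)
$g{\left(F,G \right)} = -1 + F + G$ ($g{\left(F,G \right)} = \left(F + G\right) + \left(2 - 3\right) = \left(F + G\right) - 1 = -1 + F + G$)
$P = 198$ ($P = \left(-1 + 5 - 3\right) \left(7 + 191\right) = 1 \cdot 198 = 198$)
$\left(I{\left(-214 \right)} - P\right) + \frac{1}{-115002 - 237672} = \left(280 - 198\right) + \frac{1}{-115002 - 237672} = 82 + \frac{1}{-352674} = 82 - \frac{1}{352674} = \frac{28919267}{352674}$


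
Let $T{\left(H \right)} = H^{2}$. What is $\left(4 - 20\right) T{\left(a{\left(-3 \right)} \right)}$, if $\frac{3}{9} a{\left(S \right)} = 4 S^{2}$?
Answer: $-186624$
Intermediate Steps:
$a{\left(S \right)} = 12 S^{2}$ ($a{\left(S \right)} = 3 \cdot 4 S^{2} = 12 S^{2}$)
$\left(4 - 20\right) T{\left(a{\left(-3 \right)} \right)} = \left(4 - 20\right) \left(12 \left(-3\right)^{2}\right)^{2} = - 16 \left(12 \cdot 9\right)^{2} = - 16 \cdot 108^{2} = \left(-16\right) 11664 = -186624$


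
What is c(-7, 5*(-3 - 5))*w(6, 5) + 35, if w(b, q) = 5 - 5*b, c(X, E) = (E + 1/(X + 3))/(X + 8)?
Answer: 4165/4 ≈ 1041.3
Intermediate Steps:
c(X, E) = (E + 1/(3 + X))/(8 + X)
c(-7, 5*(-3 - 5))*w(6, 5) + 35 = ((1 + 3*(5*(-3 - 5)) + (5*(-3 - 5))*(-7))/(24 + (-7)² + 11*(-7)))*(5 - 5*6) + 35 = ((1 + 3*(5*(-8)) + (5*(-8))*(-7))/(24 + 49 - 77))*(5 - 30) + 35 = ((1 + 3*(-40) - 40*(-7))/(-4))*(-25) + 35 = -(1 - 120 + 280)/4*(-25) + 35 = -¼*161*(-25) + 35 = -161/4*(-25) + 35 = 4025/4 + 35 = 4165/4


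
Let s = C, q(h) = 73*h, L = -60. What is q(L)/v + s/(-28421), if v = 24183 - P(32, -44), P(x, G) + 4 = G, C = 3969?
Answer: -73552273/229556417 ≈ -0.32041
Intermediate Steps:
P(x, G) = -4 + G
s = 3969
v = 24231 (v = 24183 - (-4 - 44) = 24183 - 1*(-48) = 24183 + 48 = 24231)
q(L)/v + s/(-28421) = (73*(-60))/24231 + 3969/(-28421) = -4380*1/24231 + 3969*(-1/28421) = -1460/8077 - 3969/28421 = -73552273/229556417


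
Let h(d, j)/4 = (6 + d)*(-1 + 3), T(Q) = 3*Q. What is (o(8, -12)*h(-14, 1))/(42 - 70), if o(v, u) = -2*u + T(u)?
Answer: -192/7 ≈ -27.429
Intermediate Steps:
h(d, j) = 48 + 8*d (h(d, j) = 4*((6 + d)*(-1 + 3)) = 4*((6 + d)*2) = 4*(12 + 2*d) = 48 + 8*d)
o(v, u) = u (o(v, u) = -2*u + 3*u = u)
(o(8, -12)*h(-14, 1))/(42 - 70) = (-12*(48 + 8*(-14)))/(42 - 70) = -12*(48 - 112)/(-28) = -12*(-64)*(-1/28) = 768*(-1/28) = -192/7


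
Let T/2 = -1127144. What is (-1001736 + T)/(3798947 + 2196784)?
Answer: -3256024/5995731 ≈ -0.54306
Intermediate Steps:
T = -2254288 (T = 2*(-1127144) = -2254288)
(-1001736 + T)/(3798947 + 2196784) = (-1001736 - 2254288)/(3798947 + 2196784) = -3256024/5995731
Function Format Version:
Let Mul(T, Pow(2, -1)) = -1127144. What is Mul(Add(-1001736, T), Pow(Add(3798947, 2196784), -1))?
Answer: Rational(-3256024, 5995731) ≈ -0.54306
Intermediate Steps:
T = -2254288 (T = Mul(2, -1127144) = -2254288)
Mul(Add(-1001736, T), Pow(Add(3798947, 2196784), -1)) = Mul(Add(-1001736, -2254288), Pow(Add(3798947, 2196784), -1)) = Mul(-3256024, Pow(5995731, -1)) = Mul(-3256024, Rational(1, 5995731)) = Rational(-3256024, 5995731)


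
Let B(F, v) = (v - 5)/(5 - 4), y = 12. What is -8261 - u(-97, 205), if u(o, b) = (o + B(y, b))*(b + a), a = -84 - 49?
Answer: -15677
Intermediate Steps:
a = -133
B(F, v) = -5 + v (B(F, v) = (-5 + v)/1 = (-5 + v)*1 = -5 + v)
u(o, b) = (-133 + b)*(-5 + b + o) (u(o, b) = (o + (-5 + b))*(b - 133) = (-5 + b + o)*(-133 + b) = (-133 + b)*(-5 + b + o))
-8261 - u(-97, 205) = -8261 - (665 + 205**2 - 138*205 - 133*(-97) + 205*(-97)) = -8261 - (665 + 42025 - 28290 + 12901 - 19885) = -8261 - 1*7416 = -8261 - 7416 = -15677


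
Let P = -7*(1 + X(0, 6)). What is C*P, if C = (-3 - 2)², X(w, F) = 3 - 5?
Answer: 175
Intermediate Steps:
X(w, F) = -2
C = 25 (C = (-5)² = 25)
P = 7 (P = -7*(1 - 2) = -7*(-1) = 7)
C*P = 25*7 = 175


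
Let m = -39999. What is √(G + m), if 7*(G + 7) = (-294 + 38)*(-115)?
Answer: I*√1754214/7 ≈ 189.21*I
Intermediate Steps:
G = 29391/7 (G = -7 + ((-294 + 38)*(-115))/7 = -7 + (-256*(-115))/7 = -7 + (⅐)*29440 = -7 + 29440/7 = 29391/7 ≈ 4198.7)
√(G + m) = √(29391/7 - 39999) = √(-250602/7) = I*√1754214/7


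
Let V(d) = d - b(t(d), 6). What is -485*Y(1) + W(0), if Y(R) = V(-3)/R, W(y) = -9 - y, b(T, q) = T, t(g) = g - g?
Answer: 1446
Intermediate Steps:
t(g) = 0
V(d) = d (V(d) = d - 1*0 = d + 0 = d)
Y(R) = -3/R
-485*Y(1) + W(0) = -(-1455)/1 + (-9 - 1*0) = -(-1455) + (-9 + 0) = -485*(-3) - 9 = 1455 - 9 = 1446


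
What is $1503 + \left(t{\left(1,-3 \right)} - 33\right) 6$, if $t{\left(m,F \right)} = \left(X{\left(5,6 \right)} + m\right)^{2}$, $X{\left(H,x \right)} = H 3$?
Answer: $2841$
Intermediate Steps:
$X{\left(H,x \right)} = 3 H$
$t{\left(m,F \right)} = \left(15 + m\right)^{2}$ ($t{\left(m,F \right)} = \left(3 \cdot 5 + m\right)^{2} = \left(15 + m\right)^{2}$)
$1503 + \left(t{\left(1,-3 \right)} - 33\right) 6 = 1503 + \left(\left(15 + 1\right)^{2} - 33\right) 6 = 1503 + \left(16^{2} - 33\right) 6 = 1503 + \left(256 - 33\right) 6 = 1503 + 223 \cdot 6 = 1503 + 1338 = 2841$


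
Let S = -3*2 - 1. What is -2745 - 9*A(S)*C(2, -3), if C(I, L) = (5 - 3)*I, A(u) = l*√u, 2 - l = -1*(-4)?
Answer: -2745 + 72*I*√7 ≈ -2745.0 + 190.49*I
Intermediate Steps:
S = -7 (S = -6 - 1 = -7)
l = -2 (l = 2 - (-1)*(-4) = 2 - 1*4 = 2 - 4 = -2)
A(u) = -2*√u
C(I, L) = 2*I
-2745 - 9*A(S)*C(2, -3) = -2745 - 9*(-2*I*√7)*2*2 = -2745 - 9*(-2*I*√7)*4 = -2745 - (-18*I*√7)*4 = -2745 - (-72)*I*√7 = -2745 + 72*I*√7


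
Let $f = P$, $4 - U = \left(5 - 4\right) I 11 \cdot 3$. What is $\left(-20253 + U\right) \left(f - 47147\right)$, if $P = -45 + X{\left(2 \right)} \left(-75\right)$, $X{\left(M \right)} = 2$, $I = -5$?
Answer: $950816728$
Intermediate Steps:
$U = 169$ ($U = 4 - \left(5 - 4\right) \left(-5\right) 11 \cdot 3 = 4 - 1 \left(-5\right) 11 \cdot 3 = 4 - \left(-5\right) 11 \cdot 3 = 4 - \left(-55\right) 3 = 4 - -165 = 4 + 165 = 169$)
$P = -195$ ($P = -45 + 2 \left(-75\right) = -45 - 150 = -195$)
$f = -195$
$\left(-20253 + U\right) \left(f - 47147\right) = \left(-20253 + 169\right) \left(-195 - 47147\right) = \left(-20084\right) \left(-47342\right) = 950816728$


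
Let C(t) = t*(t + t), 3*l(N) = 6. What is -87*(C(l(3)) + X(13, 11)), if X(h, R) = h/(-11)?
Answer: -6525/11 ≈ -593.18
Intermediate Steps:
l(N) = 2 (l(N) = (⅓)*6 = 2)
C(t) = 2*t² (C(t) = t*(2*t) = 2*t²)
X(h, R) = -h/11 (X(h, R) = h*(-1/11) = -h/11)
-87*(C(l(3)) + X(13, 11)) = -87*(2*2² - 1/11*13) = -87*(2*4 - 13/11) = -87*(8 - 13/11) = -87*75/11 = -6525/11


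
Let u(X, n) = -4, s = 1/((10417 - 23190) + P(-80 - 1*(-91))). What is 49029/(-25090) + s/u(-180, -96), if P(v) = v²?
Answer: -1240617271/634877360 ≈ -1.9541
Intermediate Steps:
s = -1/12652 (s = 1/((10417 - 23190) + (-80 - 1*(-91))²) = 1/(-12773 + (-80 + 91)²) = 1/(-12773 + 11²) = 1/(-12773 + 121) = 1/(-12652) = -1/12652 ≈ -7.9039e-5)
49029/(-25090) + s/u(-180, -96) = 49029/(-25090) - 1/12652/(-4) = 49029*(-1/25090) - 1/12652*(-¼) = -49029/25090 + 1/50608 = -1240617271/634877360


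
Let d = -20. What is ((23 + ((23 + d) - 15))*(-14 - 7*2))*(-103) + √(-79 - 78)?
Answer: 31724 + I*√157 ≈ 31724.0 + 12.53*I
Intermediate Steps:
((23 + ((23 + d) - 15))*(-14 - 7*2))*(-103) + √(-79 - 78) = ((23 + ((23 - 20) - 15))*(-14 - 7*2))*(-103) + √(-79 - 78) = ((23 + (3 - 15))*(-14 - 14))*(-103) + √(-157) = ((23 - 12)*(-28))*(-103) + I*√157 = (11*(-28))*(-103) + I*√157 = -308*(-103) + I*√157 = 31724 + I*√157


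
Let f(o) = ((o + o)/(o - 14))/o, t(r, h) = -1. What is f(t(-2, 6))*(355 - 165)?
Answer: -76/3 ≈ -25.333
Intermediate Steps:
f(o) = 2/(-14 + o) (f(o) = ((2*o)/(-14 + o))/o = (2*o/(-14 + o))/o = 2/(-14 + o))
f(t(-2, 6))*(355 - 165) = (2/(-14 - 1))*(355 - 165) = (2/(-15))*190 = (2*(-1/15))*190 = -2/15*190 = -76/3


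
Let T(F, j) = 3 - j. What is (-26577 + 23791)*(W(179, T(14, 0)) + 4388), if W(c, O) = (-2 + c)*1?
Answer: -12718090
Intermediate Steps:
W(c, O) = -2 + c
(-26577 + 23791)*(W(179, T(14, 0)) + 4388) = (-26577 + 23791)*((-2 + 179) + 4388) = -2786*(177 + 4388) = -2786*4565 = -12718090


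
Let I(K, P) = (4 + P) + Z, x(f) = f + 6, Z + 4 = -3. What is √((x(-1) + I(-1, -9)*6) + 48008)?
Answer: √47941 ≈ 218.95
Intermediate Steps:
Z = -7 (Z = -4 - 3 = -7)
x(f) = 6 + f
I(K, P) = -3 + P (I(K, P) = (4 + P) - 7 = -3 + P)
√((x(-1) + I(-1, -9)*6) + 48008) = √(((6 - 1) + (-3 - 9)*6) + 48008) = √((5 - 12*6) + 48008) = √((5 - 72) + 48008) = √(-67 + 48008) = √47941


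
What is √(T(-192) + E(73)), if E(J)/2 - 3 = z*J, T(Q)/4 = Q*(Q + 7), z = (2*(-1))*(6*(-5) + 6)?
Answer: 3*√16566 ≈ 386.13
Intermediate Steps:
z = 48 (z = -2*(-30 + 6) = -2*(-24) = 48)
T(Q) = 4*Q*(7 + Q) (T(Q) = 4*(Q*(Q + 7)) = 4*(Q*(7 + Q)) = 4*Q*(7 + Q))
E(J) = 6 + 96*J (E(J) = 6 + 2*(48*J) = 6 + 96*J)
√(T(-192) + E(73)) = √(4*(-192)*(7 - 192) + (6 + 96*73)) = √(4*(-192)*(-185) + (6 + 7008)) = √(142080 + 7014) = √149094 = 3*√16566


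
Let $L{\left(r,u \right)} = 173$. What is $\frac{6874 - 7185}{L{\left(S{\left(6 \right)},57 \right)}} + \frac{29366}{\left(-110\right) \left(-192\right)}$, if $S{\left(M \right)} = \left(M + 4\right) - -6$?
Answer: $- \frac{744001}{1826880} \approx -0.40725$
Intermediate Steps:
$S{\left(M \right)} = 10 + M$ ($S{\left(M \right)} = \left(4 + M\right) + 6 = 10 + M$)
$\frac{6874 - 7185}{L{\left(S{\left(6 \right)},57 \right)}} + \frac{29366}{\left(-110\right) \left(-192\right)} = \frac{6874 - 7185}{173} + \frac{29366}{\left(-110\right) \left(-192\right)} = \left(6874 - 7185\right) \frac{1}{173} + \frac{29366}{21120} = \left(-311\right) \frac{1}{173} + 29366 \cdot \frac{1}{21120} = - \frac{311}{173} + \frac{14683}{10560} = - \frac{744001}{1826880}$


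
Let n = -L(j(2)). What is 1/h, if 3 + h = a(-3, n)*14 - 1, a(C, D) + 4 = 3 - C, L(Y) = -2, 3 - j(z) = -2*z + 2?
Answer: 1/24 ≈ 0.041667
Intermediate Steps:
j(z) = 1 + 2*z (j(z) = 3 - (-2*z + 2) = 3 - (2 - 2*z) = 3 + (-2 + 2*z) = 1 + 2*z)
n = 2 (n = -1*(-2) = 2)
a(C, D) = -1 - C (a(C, D) = -4 + (3 - C) = -1 - C)
h = 24 (h = -3 + ((-1 - 1*(-3))*14 - 1) = -3 + ((-1 + 3)*14 - 1) = -3 + (2*14 - 1) = -3 + (28 - 1) = -3 + 27 = 24)
1/h = 1/24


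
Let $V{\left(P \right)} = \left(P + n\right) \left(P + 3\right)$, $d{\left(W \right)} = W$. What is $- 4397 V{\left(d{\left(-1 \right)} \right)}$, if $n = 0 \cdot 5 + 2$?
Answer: $-8794$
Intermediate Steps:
$n = 2$ ($n = 0 + 2 = 2$)
$V{\left(P \right)} = \left(2 + P\right) \left(3 + P\right)$ ($V{\left(P \right)} = \left(P + 2\right) \left(P + 3\right) = \left(2 + P\right) \left(3 + P\right)$)
$- 4397 V{\left(d{\left(-1 \right)} \right)} = - 4397 \left(6 + \left(-1\right)^{2} + 5 \left(-1\right)\right) = - 4397 \left(6 + 1 - 5\right) = \left(-4397\right) 2 = -8794$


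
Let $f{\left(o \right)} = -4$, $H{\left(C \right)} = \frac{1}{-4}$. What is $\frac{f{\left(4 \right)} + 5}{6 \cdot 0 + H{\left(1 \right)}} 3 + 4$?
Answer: $-8$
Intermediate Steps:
$H{\left(C \right)} = - \frac{1}{4}$
$\frac{f{\left(4 \right)} + 5}{6 \cdot 0 + H{\left(1 \right)}} 3 + 4 = \frac{-4 + 5}{6 \cdot 0 - \frac{1}{4}} \cdot 3 + 4 = 1 \frac{1}{0 - \frac{1}{4}} \cdot 3 + 4 = 1 \frac{1}{- \frac{1}{4}} \cdot 3 + 4 = 1 \left(-4\right) 3 + 4 = \left(-4\right) 3 + 4 = -12 + 4 = -8$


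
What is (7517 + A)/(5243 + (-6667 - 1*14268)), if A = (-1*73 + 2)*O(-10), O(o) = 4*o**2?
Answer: 20883/15692 ≈ 1.3308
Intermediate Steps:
A = -28400 (A = (-1*73 + 2)*(4*(-10)**2) = (-73 + 2)*(4*100) = -71*400 = -28400)
(7517 + A)/(5243 + (-6667 - 1*14268)) = (7517 - 28400)/(5243 + (-6667 - 1*14268)) = -20883/(5243 + (-6667 - 14268)) = -20883/(5243 - 20935) = -20883/(-15692) = -20883*(-1/15692) = 20883/15692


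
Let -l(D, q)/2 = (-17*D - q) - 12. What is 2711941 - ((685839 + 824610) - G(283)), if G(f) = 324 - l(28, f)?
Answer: 1200274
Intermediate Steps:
l(D, q) = 24 + 2*q + 34*D (l(D, q) = -2*((-17*D - q) - 12) = -2*((-q - 17*D) - 12) = -2*(-12 - q - 17*D) = 24 + 2*q + 34*D)
G(f) = -652 - 2*f (G(f) = 324 - (24 + 2*f + 34*28) = 324 - (24 + 2*f + 952) = 324 - (976 + 2*f) = 324 + (-976 - 2*f) = -652 - 2*f)
2711941 - ((685839 + 824610) - G(283)) = 2711941 - ((685839 + 824610) - (-652 - 2*283)) = 2711941 - (1510449 - (-652 - 566)) = 2711941 - (1510449 - 1*(-1218)) = 2711941 - (1510449 + 1218) = 2711941 - 1*1511667 = 2711941 - 1511667 = 1200274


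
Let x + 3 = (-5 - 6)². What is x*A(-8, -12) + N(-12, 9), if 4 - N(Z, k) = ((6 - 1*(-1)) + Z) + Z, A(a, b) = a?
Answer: -923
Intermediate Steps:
N(Z, k) = -3 - 2*Z (N(Z, k) = 4 - (((6 - 1*(-1)) + Z) + Z) = 4 - (((6 + 1) + Z) + Z) = 4 - ((7 + Z) + Z) = 4 - (7 + 2*Z) = 4 + (-7 - 2*Z) = -3 - 2*Z)
x = 118 (x = -3 + (-5 - 6)² = -3 + (-11)² = -3 + 121 = 118)
x*A(-8, -12) + N(-12, 9) = 118*(-8) + (-3 - 2*(-12)) = -944 + (-3 + 24) = -944 + 21 = -923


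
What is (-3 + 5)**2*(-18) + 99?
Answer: 27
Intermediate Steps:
(-3 + 5)**2*(-18) + 99 = 2**2*(-18) + 99 = 4*(-18) + 99 = -72 + 99 = 27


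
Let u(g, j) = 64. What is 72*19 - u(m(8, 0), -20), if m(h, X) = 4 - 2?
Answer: 1304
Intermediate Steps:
m(h, X) = 2
72*19 - u(m(8, 0), -20) = 72*19 - 1*64 = 1368 - 64 = 1304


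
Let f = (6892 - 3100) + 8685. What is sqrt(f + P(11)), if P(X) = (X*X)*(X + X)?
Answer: sqrt(15139) ≈ 123.04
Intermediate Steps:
P(X) = 2*X**3 (P(X) = X**2*(2*X) = 2*X**3)
f = 12477 (f = 3792 + 8685 = 12477)
sqrt(f + P(11)) = sqrt(12477 + 2*11**3) = sqrt(12477 + 2*1331) = sqrt(12477 + 2662) = sqrt(15139)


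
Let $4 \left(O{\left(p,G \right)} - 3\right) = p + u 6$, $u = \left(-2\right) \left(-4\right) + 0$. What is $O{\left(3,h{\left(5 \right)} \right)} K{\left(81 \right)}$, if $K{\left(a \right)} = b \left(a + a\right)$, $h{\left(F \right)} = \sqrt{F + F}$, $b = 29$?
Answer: $\frac{147987}{2} \approx 73994.0$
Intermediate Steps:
$u = 8$ ($u = 8 + 0 = 8$)
$h{\left(F \right)} = \sqrt{2} \sqrt{F}$ ($h{\left(F \right)} = \sqrt{2 F} = \sqrt{2} \sqrt{F}$)
$K{\left(a \right)} = 58 a$ ($K{\left(a \right)} = 29 \left(a + a\right) = 29 \cdot 2 a = 58 a$)
$O{\left(p,G \right)} = 15 + \frac{p}{4}$ ($O{\left(p,G \right)} = 3 + \frac{p + 8 \cdot 6}{4} = 3 + \frac{p + 48}{4} = 3 + \frac{48 + p}{4} = 3 + \left(12 + \frac{p}{4}\right) = 15 + \frac{p}{4}$)
$O{\left(3,h{\left(5 \right)} \right)} K{\left(81 \right)} = \left(15 + \frac{1}{4} \cdot 3\right) 58 \cdot 81 = \left(15 + \frac{3}{4}\right) 4698 = \frac{63}{4} \cdot 4698 = \frac{147987}{2}$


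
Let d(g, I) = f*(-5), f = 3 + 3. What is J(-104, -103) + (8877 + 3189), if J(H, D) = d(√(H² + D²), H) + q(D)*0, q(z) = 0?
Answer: 12036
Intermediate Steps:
f = 6
d(g, I) = -30 (d(g, I) = 6*(-5) = -30)
J(H, D) = -30 (J(H, D) = -30 + 0*0 = -30 + 0 = -30)
J(-104, -103) + (8877 + 3189) = -30 + (8877 + 3189) = -30 + 12066 = 12036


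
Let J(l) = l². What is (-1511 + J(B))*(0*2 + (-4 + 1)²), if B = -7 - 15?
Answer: -9243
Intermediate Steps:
B = -22
(-1511 + J(B))*(0*2 + (-4 + 1)²) = (-1511 + (-22)²)*(0*2 + (-4 + 1)²) = (-1511 + 484)*(0 + (-3)²) = -1027*(0 + 9) = -1027*9 = -9243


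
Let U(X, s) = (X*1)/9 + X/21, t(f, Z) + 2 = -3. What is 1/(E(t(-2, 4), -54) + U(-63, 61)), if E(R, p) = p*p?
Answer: 1/2906 ≈ 0.00034412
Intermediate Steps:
t(f, Z) = -5 (t(f, Z) = -2 - 3 = -5)
E(R, p) = p**2
U(X, s) = 10*X/63 (U(X, s) = X*(1/9) + X*(1/21) = X/9 + X/21 = 10*X/63)
1/(E(t(-2, 4), -54) + U(-63, 61)) = 1/((-54)**2 + (10/63)*(-63)) = 1/(2916 - 10) = 1/2906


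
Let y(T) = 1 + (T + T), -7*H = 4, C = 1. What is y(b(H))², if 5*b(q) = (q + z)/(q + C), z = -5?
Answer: 441/25 ≈ 17.640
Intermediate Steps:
H = -4/7 (H = -⅐*4 = -4/7 ≈ -0.57143)
b(q) = (-5 + q)/(5*(1 + q)) (b(q) = ((q - 5)/(q + 1))/5 = ((-5 + q)/(1 + q))/5 = (-5 + q)/(5*(1 + q)))
y(T) = 1 + 2*T
y(b(H))² = (1 + 2*((-5 - 4/7)/(5*(1 - 4/7))))² = (1 + 2*((⅕)*(-39/7)/(3/7)))² = (1 + 2*((⅕)*(7/3)*(-39/7)))² = (1 + 2*(-13/5))² = (1 - 26/5)² = (-21/5)² = 441/25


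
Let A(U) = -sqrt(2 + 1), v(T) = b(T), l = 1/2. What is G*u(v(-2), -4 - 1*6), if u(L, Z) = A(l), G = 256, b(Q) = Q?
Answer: -256*sqrt(3) ≈ -443.40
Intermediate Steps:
l = 1/2 ≈ 0.50000
v(T) = T
A(U) = -sqrt(3)
u(L, Z) = -sqrt(3)
G*u(v(-2), -4 - 1*6) = 256*(-sqrt(3)) = -256*sqrt(3)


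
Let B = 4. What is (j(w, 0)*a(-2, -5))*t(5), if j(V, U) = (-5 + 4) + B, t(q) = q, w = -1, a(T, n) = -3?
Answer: -45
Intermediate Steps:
j(V, U) = 3 (j(V, U) = (-5 + 4) + 4 = -1 + 4 = 3)
(j(w, 0)*a(-2, -5))*t(5) = (3*(-3))*5 = -9*5 = -45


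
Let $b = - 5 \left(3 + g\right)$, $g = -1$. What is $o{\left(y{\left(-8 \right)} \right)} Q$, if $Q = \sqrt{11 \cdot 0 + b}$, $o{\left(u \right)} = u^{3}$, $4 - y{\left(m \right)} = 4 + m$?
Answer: $512 i \sqrt{10} \approx 1619.1 i$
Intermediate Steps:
$y{\left(m \right)} = - m$ ($y{\left(m \right)} = 4 - \left(4 + m\right) = - m$)
$b = -10$ ($b = - 5 \left(3 - 1\right) = \left(-5\right) 2 = -10$)
$Q = i \sqrt{10}$ ($Q = \sqrt{11 \cdot 0 - 10} = \sqrt{0 - 10} = \sqrt{-10} = i \sqrt{10} \approx 3.1623 i$)
$o{\left(y{\left(-8 \right)} \right)} Q = \left(\left(-1\right) \left(-8\right)\right)^{3} i \sqrt{10} = 8^{3} i \sqrt{10} = 512 i \sqrt{10}$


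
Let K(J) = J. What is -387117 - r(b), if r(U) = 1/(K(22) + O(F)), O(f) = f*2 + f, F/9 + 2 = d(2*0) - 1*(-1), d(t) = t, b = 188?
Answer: -1935584/5 ≈ -3.8712e+5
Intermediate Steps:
F = -9 (F = -18 + 9*(2*0 - 1*(-1)) = -18 + 9*(0 + 1) = -18 + 9*1 = -18 + 9 = -9)
O(f) = 3*f (O(f) = 2*f + f = 3*f)
r(U) = -⅕ (r(U) = 1/(22 + 3*(-9)) = 1/(22 - 27) = 1/(-5) = -⅕)
-387117 - r(b) = -387117 - 1*(-⅕) = -387117 + ⅕ = -1935584/5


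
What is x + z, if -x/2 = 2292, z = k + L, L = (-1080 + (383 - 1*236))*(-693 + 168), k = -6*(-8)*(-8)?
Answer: 484857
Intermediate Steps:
k = -384 (k = 48*(-8) = -384)
L = 489825 (L = (-1080 + (383 - 236))*(-525) = (-1080 + 147)*(-525) = -933*(-525) = 489825)
z = 489441 (z = -384 + 489825 = 489441)
x = -4584 (x = -2*2292 = -4584)
x + z = -4584 + 489441 = 484857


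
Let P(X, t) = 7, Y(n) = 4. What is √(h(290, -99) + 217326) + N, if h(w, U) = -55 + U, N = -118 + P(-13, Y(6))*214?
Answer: 1380 + 2*√54293 ≈ 1846.0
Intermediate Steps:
N = 1380 (N = -118 + 7*214 = -118 + 1498 = 1380)
√(h(290, -99) + 217326) + N = √((-55 - 99) + 217326) + 1380 = √(-154 + 217326) + 1380 = √217172 + 1380 = 2*√54293 + 1380 = 1380 + 2*√54293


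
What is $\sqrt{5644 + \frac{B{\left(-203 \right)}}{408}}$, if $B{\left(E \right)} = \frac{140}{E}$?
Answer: $\frac{\sqrt{49383653226}}{2958} \approx 75.127$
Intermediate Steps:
$\sqrt{5644 + \frac{B{\left(-203 \right)}}{408}} = \sqrt{5644 + \frac{140 \frac{1}{-203}}{408}} = \sqrt{5644 + 140 \left(- \frac{1}{203}\right) \frac{1}{408}} = \sqrt{5644 - \frac{5}{2958}} = \sqrt{\frac{16694947}{2958}} = \frac{\sqrt{49383653226}}{2958}$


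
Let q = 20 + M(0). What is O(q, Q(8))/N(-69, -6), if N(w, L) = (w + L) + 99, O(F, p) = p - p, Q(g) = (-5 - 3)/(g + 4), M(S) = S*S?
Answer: 0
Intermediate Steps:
M(S) = S**2
Q(g) = -8/(4 + g)
q = 20 (q = 20 + 0**2 = 20 + 0 = 20)
O(F, p) = 0
N(w, L) = 99 + L + w (N(w, L) = (L + w) + 99 = 99 + L + w)
O(q, Q(8))/N(-69, -6) = 0/(99 - 6 - 69) = 0/24 = 0*(1/24) = 0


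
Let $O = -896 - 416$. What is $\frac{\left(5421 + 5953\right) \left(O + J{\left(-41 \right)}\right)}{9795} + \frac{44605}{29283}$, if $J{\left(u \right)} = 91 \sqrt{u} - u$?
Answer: $- \frac{46987612023}{31869665} + \frac{1035034 i \sqrt{41}}{9795} \approx -1474.4 + 676.62 i$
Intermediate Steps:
$O = -1312$ ($O = -896 - 416 = -1312$)
$J{\left(u \right)} = - u + 91 \sqrt{u}$
$\frac{\left(5421 + 5953\right) \left(O + J{\left(-41 \right)}\right)}{9795} + \frac{44605}{29283} = \frac{\left(5421 + 5953\right) \left(-1312 + \left(\left(-1\right) \left(-41\right) + 91 \sqrt{-41}\right)\right)}{9795} + \frac{44605}{29283} = 11374 \left(-1312 + \left(41 + 91 i \sqrt{41}\right)\right) \frac{1}{9795} + 44605 \cdot \frac{1}{29283} = 11374 \left(-1312 + \left(41 + 91 i \sqrt{41}\right)\right) \frac{1}{9795} + \frac{44605}{29283} = 11374 \left(-1271 + 91 i \sqrt{41}\right) \frac{1}{9795} + \frac{44605}{29283} = \left(-14456354 + 1035034 i \sqrt{41}\right) \frac{1}{9795} + \frac{44605}{29283} = \left(- \frac{14456354}{9795} + \frac{1035034 i \sqrt{41}}{9795}\right) + \frac{44605}{29283} = - \frac{46987612023}{31869665} + \frac{1035034 i \sqrt{41}}{9795}$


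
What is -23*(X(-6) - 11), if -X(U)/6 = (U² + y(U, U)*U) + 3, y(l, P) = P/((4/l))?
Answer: -1817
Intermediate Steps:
y(l, P) = P*l/4 (y(l, P) = P*(l/4) = P*l/4)
X(U) = -18 - 6*U² - 3*U³/2 (X(U) = -6*((U² + (U*U/4)*U) + 3) = -6*((U² + (U²/4)*U) + 3) = -6*((U² + U³/4) + 3) = -6*(3 + U² + U³/4) = -18 - 6*U² - 3*U³/2)
-23*(X(-6) - 11) = -23*((-18 - 6*(-6)² - 3/2*(-6)³) - 11) = -23*((-18 - 6*36 - 3/2*(-216)) - 11) = -23*((-18 - 216 + 324) - 11) = -23*(90 - 11) = -23*79 = -1817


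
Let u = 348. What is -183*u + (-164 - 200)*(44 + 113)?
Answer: -120832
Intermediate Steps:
-183*u + (-164 - 200)*(44 + 113) = -183*348 + (-164 - 200)*(44 + 113) = -63684 - 364*157 = -63684 - 57148 = -120832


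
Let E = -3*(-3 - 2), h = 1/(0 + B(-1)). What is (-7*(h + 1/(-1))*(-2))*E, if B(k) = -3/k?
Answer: -140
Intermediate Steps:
h = ⅓ (h = 1/(0 - 3/(-1)) = 1/(0 - 3*(-1)) = 1/(0 + 3) = 1/3 = ⅓ ≈ 0.33333)
E = 15 (E = -3*(-5) = 15)
(-7*(h + 1/(-1))*(-2))*E = -7*(⅓ + 1/(-1))*(-2)*15 = -7*(⅓ - 1)*(-2)*15 = -(-14)*(-2)/3*15 = -7*4/3*15 = -28/3*15 = -140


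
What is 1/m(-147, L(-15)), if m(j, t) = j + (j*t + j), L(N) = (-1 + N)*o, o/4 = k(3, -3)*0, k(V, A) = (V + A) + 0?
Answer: -1/294 ≈ -0.0034014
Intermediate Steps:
k(V, A) = A + V (k(V, A) = (A + V) + 0 = A + V)
o = 0 (o = 4*((-3 + 3)*0) = 4*(0*0) = 4*0 = 0)
L(N) = 0 (L(N) = (-1 + N)*0 = 0)
m(j, t) = 2*j + j*t (m(j, t) = j + (j + j*t) = 2*j + j*t)
1/m(-147, L(-15)) = 1/(-147*(2 + 0)) = 1/(-147*2) = 1/(-294) = -1/294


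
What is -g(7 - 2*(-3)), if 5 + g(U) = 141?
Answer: -136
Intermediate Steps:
g(U) = 136 (g(U) = -5 + 141 = 136)
-g(7 - 2*(-3)) = -1*136 = -136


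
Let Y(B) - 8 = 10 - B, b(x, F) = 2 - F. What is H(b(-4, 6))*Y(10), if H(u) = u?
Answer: -32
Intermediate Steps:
Y(B) = 18 - B (Y(B) = 8 + (10 - B) = 18 - B)
H(b(-4, 6))*Y(10) = (2 - 1*6)*(18 - 1*10) = (2 - 6)*(18 - 10) = -4*8 = -32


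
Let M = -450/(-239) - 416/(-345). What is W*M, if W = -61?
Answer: -15535114/82455 ≈ -188.41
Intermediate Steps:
M = 254674/82455 (M = -450*(-1/239) - 416*(-1/345) = 450/239 + 416/345 = 254674/82455 ≈ 3.0886)
W*M = -61*254674/82455 = -15535114/82455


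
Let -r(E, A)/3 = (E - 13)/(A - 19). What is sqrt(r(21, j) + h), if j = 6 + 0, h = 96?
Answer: 2*sqrt(4134)/13 ≈ 9.8917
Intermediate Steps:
j = 6
r(E, A) = -3*(-13 + E)/(-19 + A) (r(E, A) = -3*(E - 13)/(A - 19) = -3*(-13 + E)/(-19 + A))
sqrt(r(21, j) + h) = sqrt(3*(13 - 1*21)/(-19 + 6) + 96) = sqrt(3*(13 - 21)/(-13) + 96) = sqrt(3*(-1/13)*(-8) + 96) = sqrt(24/13 + 96) = sqrt(1272/13) = 2*sqrt(4134)/13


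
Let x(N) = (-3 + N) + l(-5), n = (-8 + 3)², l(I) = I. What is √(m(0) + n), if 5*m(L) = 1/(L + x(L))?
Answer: 3*√1110/20 ≈ 4.9975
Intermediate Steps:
n = 25 (n = (-5)² = 25)
x(N) = -8 + N (x(N) = (-3 + N) - 5 = -8 + N)
m(L) = 1/(5*(-8 + 2*L)) (m(L) = 1/(5*(L + (-8 + L))) = 1/(5*(-8 + 2*L)))
√(m(0) + n) = √(1/(10*(-4 + 0)) + 25) = √((⅒)/(-4) + 25) = √((⅒)*(-¼) + 25) = √(-1/40 + 25) = √(999/40) = 3*√1110/20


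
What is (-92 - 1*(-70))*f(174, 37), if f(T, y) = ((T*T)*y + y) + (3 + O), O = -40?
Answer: -24644664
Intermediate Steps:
f(T, y) = -37 + y + y*T² (f(T, y) = ((T*T)*y + y) + (3 - 40) = (T²*y + y) - 37 = (y*T² + y) - 37 = (y + y*T²) - 37 = -37 + y + y*T²)
(-92 - 1*(-70))*f(174, 37) = (-92 - 1*(-70))*(-37 + 37 + 37*174²) = (-92 + 70)*(-37 + 37 + 37*30276) = -22*(-37 + 37 + 1120212) = -22*1120212 = -24644664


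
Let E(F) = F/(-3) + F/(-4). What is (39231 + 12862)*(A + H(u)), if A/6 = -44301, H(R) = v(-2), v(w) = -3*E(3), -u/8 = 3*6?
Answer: -55385433879/4 ≈ -1.3846e+10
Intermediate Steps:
u = -144 (u = -24*6 = -8*18 = -144)
E(F) = -7*F/12 (E(F) = F*(-⅓) + F*(-¼) = -F/3 - F/4 = -7*F/12)
v(w) = 21/4 (v(w) = -(-7)*3/4 = -3*(-7/4) = 21/4)
H(R) = 21/4
A = -265806 (A = 6*(-44301) = -265806)
(39231 + 12862)*(A + H(u)) = (39231 + 12862)*(-265806 + 21/4) = 52093*(-1063203/4) = -55385433879/4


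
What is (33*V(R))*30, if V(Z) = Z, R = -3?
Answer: -2970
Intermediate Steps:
(33*V(R))*30 = (33*(-3))*30 = -99*30 = -2970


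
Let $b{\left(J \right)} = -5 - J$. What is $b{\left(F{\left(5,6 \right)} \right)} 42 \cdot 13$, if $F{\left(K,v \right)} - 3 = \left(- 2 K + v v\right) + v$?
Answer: $-21840$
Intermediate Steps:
$F{\left(K,v \right)} = 3 + v + v^{2} - 2 K$ ($F{\left(K,v \right)} = 3 - \left(- v + 2 K - v v\right) = 3 - \left(- v - v^{2} + 2 K\right) = 3 + \left(v + v^{2} - 2 K\right) = 3 + v + v^{2} - 2 K$)
$b{\left(F{\left(5,6 \right)} \right)} 42 \cdot 13 = \left(-5 - \left(3 + 6 + 6^{2} - 10\right)\right) 42 \cdot 13 = \left(-5 - \left(3 + 6 + 36 - 10\right)\right) 42 \cdot 13 = \left(-5 - 35\right) 42 \cdot 13 = \left(-40\right) 42 \cdot 13 = \left(-1680\right) 13 = -21840$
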